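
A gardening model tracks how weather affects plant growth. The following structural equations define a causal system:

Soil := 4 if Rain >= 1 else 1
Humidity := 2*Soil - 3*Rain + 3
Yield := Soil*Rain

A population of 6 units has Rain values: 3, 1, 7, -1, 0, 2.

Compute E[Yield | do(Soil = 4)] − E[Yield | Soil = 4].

-5

Every unit gets Soil=4 under the intervention. Yield values become 12, 4, 28, -4, 0, 8; E[Yield|do(Soil=4)] = 8.
E[Yield|Soil=4] averages over only the 4 units with Soil=4 (Rain = 3, 1, 7, 2): Yield = 12, 4, 28, 8, mean 13.
Difference = 8 − 13 = -5.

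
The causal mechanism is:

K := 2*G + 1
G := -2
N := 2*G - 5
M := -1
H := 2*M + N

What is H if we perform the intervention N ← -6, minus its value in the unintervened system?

Intervening sets N = -6 and removes its equation (N := 2*G - 5).
H = 2*M + N  [with M=-1, N=-6]  = -8
Without intervention: N = 2*G - 5  [with G=-2]  = -9; H = 2*M + N  [with M=-1, N=-9]  = -11.
Change = -8 − (-11) = 3.

3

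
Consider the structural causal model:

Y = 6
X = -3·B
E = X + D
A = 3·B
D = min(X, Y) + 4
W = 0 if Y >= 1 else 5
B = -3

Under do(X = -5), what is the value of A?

-9

The intervention breaks the incoming arrows to X: X = -3·B no longer applies, and X = -5.
A is not downstream of the intervention, so its value is determined by the original equations.
A = 3·B  [with B=-3]  = -9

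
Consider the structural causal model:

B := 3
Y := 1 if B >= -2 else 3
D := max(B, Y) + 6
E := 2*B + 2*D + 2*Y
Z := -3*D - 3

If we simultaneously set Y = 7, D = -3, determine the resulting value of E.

14

Setting Y = 7, D = -3 by intervention discards those variables' equations.
E = 2*B + 2*D + 2*Y  [with B=3, D=-3, Y=7]  = 14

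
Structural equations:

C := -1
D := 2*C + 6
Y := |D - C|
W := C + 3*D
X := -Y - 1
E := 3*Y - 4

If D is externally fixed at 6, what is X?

do(D=6) replaces the equation D := 2*C + 6 with the constant D = 6.
Y = |D - C|  [with D=6, C=-1]  = 7
X = -Y - 1  [with Y=7]  = -8

-8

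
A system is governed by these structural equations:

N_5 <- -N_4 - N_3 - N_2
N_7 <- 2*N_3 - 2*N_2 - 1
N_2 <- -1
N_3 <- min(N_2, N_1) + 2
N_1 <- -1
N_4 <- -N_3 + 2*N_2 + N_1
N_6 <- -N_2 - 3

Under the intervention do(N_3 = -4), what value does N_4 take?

1

The intervention breaks the incoming arrows to N_3: N_3 <- min(N_2, N_1) + 2 no longer applies, and N_3 = -4.
N_4 = -N_3 + 2*N_2 + N_1  [with N_3=-4, N_2=-1, N_1=-1]  = 1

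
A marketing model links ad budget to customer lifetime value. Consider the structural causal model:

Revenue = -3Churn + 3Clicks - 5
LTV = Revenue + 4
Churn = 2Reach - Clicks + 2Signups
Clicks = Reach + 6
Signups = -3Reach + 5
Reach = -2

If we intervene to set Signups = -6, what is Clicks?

4

Under do(Signups=-6), the mechanism Signups = -3Reach + 5 is discarded; Signups is fixed at -6.
Since Clicks is not a descendant of the intervened variable, it is unaffected.
Clicks = Reach + 6  [with Reach=-2]  = 4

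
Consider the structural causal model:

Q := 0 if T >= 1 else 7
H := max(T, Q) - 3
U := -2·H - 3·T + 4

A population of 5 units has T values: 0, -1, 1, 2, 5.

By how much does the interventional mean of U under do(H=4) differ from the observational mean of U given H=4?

do(H=4) breaks H's dependence on T. With H=4 fixed, U across the units is -4, -1, -7, -10, -19, mean -8.2.
Conditioning on H=4 selects the 2 unit(s) with T ∈ {0, -1}. Their U values: -4, -1. Mean = -2.5.
Difference = -8.2 − (-2.5) = -5.7.

-5.7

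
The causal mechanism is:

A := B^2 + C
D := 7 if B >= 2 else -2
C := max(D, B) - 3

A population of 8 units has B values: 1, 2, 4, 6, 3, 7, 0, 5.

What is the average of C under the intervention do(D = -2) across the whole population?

do(D=-2) breaks D's dependence on B. With D=-2 fixed, C across the units is -2, -1, 1, 3, 0, 4, -3, 2, mean 0.5.

0.5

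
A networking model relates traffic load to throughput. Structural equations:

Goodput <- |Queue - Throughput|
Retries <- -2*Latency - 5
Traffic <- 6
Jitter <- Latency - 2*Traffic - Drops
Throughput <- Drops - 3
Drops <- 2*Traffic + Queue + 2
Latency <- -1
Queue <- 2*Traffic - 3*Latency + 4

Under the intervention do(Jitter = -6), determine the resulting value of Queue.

do(Jitter=-6) replaces the equation Jitter <- Latency - 2*Traffic - Drops with the constant Jitter = -6.
Queue is not downstream of the intervention, so its value is determined by the original equations.
Queue = 2*Traffic - 3*Latency + 4  [with Traffic=6, Latency=-1]  = 19

19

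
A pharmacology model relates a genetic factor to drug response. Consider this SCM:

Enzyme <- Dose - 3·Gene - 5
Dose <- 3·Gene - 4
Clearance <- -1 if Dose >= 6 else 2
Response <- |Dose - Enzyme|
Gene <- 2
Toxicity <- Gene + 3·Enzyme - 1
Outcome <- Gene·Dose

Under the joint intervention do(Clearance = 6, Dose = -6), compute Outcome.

-12

Setting Clearance = 6, Dose = -6 by intervention discards those variables' equations.
Outcome = Gene·Dose  [with Gene=2, Dose=-6]  = -12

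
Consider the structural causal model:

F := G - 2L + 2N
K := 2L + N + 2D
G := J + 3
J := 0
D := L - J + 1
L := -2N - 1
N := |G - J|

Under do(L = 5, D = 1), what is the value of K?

The joint intervention fixes L = 5, D = 1, removing each variable's own equation.
G = J + 3  [with J=0]  = 3
N = |G - J|  [with G=3, J=0]  = 3
K = 2L + N + 2D  [with L=5, N=3, D=1]  = 15

15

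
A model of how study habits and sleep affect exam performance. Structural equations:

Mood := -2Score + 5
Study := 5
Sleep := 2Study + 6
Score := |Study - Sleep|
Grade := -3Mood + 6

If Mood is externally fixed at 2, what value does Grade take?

0

Intervening sets Mood = 2 and removes its equation (Mood := -2Score + 5).
Grade = -3Mood + 6  [with Mood=2]  = 0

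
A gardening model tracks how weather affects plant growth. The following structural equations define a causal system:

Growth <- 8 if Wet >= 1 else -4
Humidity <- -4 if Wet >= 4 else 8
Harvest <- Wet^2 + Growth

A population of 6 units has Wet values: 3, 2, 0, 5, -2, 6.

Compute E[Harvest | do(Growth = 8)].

21

The intervention sets Growth=8 in all 6 units regardless of Wet. Recomputing Harvest per unit gives 17, 12, 8, 33, 12, 44; average 21.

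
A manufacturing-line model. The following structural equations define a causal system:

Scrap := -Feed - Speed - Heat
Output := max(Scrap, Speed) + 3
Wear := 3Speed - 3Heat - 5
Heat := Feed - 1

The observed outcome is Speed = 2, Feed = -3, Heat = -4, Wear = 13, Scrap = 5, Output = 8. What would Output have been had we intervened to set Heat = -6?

10

The intervention breaks the incoming arrows to Heat: Heat := Feed - 1 no longer applies, and Heat = -6.
Scrap = -Feed - Speed - Heat  [with Feed=-3, Speed=2, Heat=-6]  = 7
Output = max(Scrap, Speed) + 3  [with Scrap=7, Speed=2]  = 10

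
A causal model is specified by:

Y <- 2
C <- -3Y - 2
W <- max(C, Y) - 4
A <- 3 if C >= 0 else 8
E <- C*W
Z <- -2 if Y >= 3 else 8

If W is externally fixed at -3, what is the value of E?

do(W=-3) replaces the equation W <- max(C, Y) - 4 with the constant W = -3.
C = -3Y - 2  [with Y=2]  = -8
E = C*W  [with C=-8, W=-3]  = 24

24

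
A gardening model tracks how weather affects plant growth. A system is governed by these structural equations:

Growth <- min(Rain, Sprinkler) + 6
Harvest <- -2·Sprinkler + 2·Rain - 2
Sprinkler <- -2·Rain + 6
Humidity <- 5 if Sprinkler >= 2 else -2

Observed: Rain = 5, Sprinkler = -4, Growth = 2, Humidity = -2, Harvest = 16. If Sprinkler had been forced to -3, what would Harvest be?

do(Sprinkler=-3) replaces the equation Sprinkler <- -2·Rain + 6 with the constant Sprinkler = -3.
Harvest = -2·Sprinkler + 2·Rain - 2  [with Sprinkler=-3, Rain=5]  = 14

14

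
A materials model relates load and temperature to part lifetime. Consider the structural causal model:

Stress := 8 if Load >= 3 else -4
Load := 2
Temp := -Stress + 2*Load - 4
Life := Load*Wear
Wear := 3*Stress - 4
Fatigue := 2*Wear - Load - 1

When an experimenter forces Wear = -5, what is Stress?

-4

The intervention breaks the incoming arrows to Wear: Wear := 3*Stress - 4 no longer applies, and Wear = -5.
Since Stress is not a descendant of the intervened variable, it is unaffected.
Stress = 8 if Load >= 3 else -4  [with Load=2]  = -4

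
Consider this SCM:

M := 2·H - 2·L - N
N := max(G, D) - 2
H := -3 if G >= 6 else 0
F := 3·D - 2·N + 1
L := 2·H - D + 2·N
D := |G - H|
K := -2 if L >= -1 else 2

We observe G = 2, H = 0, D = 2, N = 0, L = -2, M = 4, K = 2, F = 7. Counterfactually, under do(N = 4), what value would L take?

6

Intervening sets N = 4 and removes its equation (N := max(G, D) - 2).
H = -3 if G >= 6 else 0  [with G=2]  = 0
D = |G - H|  [with G=2, H=0]  = 2
L = 2·H - D + 2·N  [with H=0, D=2, N=4]  = 6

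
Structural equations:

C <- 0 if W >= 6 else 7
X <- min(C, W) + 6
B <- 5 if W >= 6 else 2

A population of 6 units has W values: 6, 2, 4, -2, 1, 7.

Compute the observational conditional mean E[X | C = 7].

E[X|C=7] averages over only the 4 units with C=7 (W = 2, 4, -2, 1): X = 8, 10, 4, 7, mean 7.25.

7.25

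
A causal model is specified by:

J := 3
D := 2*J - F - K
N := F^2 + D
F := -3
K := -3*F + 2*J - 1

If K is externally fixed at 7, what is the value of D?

The intervention breaks the incoming arrows to K: K := -3*F + 2*J - 1 no longer applies, and K = 7.
D = 2*J - F - K  [with J=3, F=-3, K=7]  = 2

2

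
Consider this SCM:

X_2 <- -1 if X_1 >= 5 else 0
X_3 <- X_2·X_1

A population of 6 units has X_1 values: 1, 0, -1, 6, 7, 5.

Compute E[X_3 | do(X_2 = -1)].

Every unit gets X_2=-1 under the intervention. X_3 values become -1, 0, 1, -6, -7, -5; E[X_3|do(X_2=-1)] = -3.

-3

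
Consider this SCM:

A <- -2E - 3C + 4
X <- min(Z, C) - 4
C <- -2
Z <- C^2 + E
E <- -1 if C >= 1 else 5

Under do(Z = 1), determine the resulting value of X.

-6

Intervening sets Z = 1 and removes its equation (Z <- C^2 + E).
X = min(Z, C) - 4  [with Z=1, C=-2]  = -6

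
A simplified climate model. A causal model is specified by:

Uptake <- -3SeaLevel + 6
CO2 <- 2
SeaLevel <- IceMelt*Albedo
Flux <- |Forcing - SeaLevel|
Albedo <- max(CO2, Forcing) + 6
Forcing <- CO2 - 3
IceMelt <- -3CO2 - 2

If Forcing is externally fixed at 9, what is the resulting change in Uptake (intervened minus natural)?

Under do(Forcing=9), the mechanism Forcing <- CO2 - 3 is discarded; Forcing is fixed at 9.
IceMelt = -3CO2 - 2  [with CO2=2]  = -8
Albedo = max(CO2, Forcing) + 6  [with CO2=2, Forcing=9]  = 15
SeaLevel = IceMelt*Albedo  [with IceMelt=-8, Albedo=15]  = -120
Uptake = -3SeaLevel + 6  [with SeaLevel=-120]  = 366
Without intervention: Forcing = CO2 - 3  [with CO2=2]  = -1; IceMelt = -3CO2 - 2  [with CO2=2]  = -8; Albedo = max(CO2, Forcing) + 6  [with CO2=2, Forcing=-1]  = 8; SeaLevel = IceMelt*Albedo  [with IceMelt=-8, Albedo=8]  = -64; Uptake = -3SeaLevel + 6  [with SeaLevel=-64]  = 198.
Change = 366 − 198 = 168.

168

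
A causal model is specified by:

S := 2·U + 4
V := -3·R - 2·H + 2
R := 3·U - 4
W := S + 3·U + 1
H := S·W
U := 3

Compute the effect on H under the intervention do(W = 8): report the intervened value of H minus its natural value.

-120

The intervention breaks the incoming arrows to W: W := S + 3·U + 1 no longer applies, and W = 8.
S = 2·U + 4  [with U=3]  = 10
H = S·W  [with S=10, W=8]  = 80
Without intervention: S = 2·U + 4  [with U=3]  = 10; W = S + 3·U + 1  [with S=10, U=3]  = 20; H = S·W  [with S=10, W=20]  = 200.
Change = 80 − 200 = -120.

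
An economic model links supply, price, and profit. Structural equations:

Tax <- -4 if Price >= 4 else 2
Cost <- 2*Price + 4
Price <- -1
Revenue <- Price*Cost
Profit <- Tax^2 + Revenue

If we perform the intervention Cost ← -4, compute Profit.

8

do(Cost=-4) replaces the equation Cost <- 2*Price + 4 with the constant Cost = -4.
Revenue = Price*Cost  [with Price=-1, Cost=-4]  = 4
Tax = -4 if Price >= 4 else 2  [with Price=-1]  = 2
Profit = Tax^2 + Revenue  [with Tax=2, Revenue=4]  = 8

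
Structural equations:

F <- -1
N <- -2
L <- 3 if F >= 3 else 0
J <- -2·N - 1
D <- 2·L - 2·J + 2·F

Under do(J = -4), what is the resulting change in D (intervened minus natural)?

Intervening sets J = -4 and removes its equation (J <- -2·N - 1).
L = 3 if F >= 3 else 0  [with F=-1]  = 0
D = 2·L - 2·J + 2·F  [with L=0, J=-4, F=-1]  = 6
Without intervention: L = 3 if F >= 3 else 0  [with F=-1]  = 0; J = -2·N - 1  [with N=-2]  = 3; D = 2·L - 2·J + 2·F  [with L=0, J=3, F=-1]  = -8.
Change = 6 − (-8) = 14.

14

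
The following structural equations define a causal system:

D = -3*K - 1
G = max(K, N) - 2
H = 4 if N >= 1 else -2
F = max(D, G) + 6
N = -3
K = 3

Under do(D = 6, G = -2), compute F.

The joint intervention fixes D = 6, G = -2, removing each variable's own equation.
F = max(D, G) + 6  [with D=6, G=-2]  = 12

12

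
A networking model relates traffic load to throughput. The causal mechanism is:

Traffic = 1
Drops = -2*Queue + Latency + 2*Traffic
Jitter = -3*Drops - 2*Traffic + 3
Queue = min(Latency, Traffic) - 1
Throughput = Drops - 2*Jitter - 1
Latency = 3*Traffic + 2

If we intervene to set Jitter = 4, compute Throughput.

-2

The intervention breaks the incoming arrows to Jitter: Jitter = -3*Drops - 2*Traffic + 3 no longer applies, and Jitter = 4.
Latency = 3*Traffic + 2  [with Traffic=1]  = 5
Queue = min(Latency, Traffic) - 1  [with Latency=5, Traffic=1]  = 0
Drops = -2*Queue + Latency + 2*Traffic  [with Queue=0, Latency=5, Traffic=1]  = 7
Throughput = Drops - 2*Jitter - 1  [with Drops=7, Jitter=4]  = -2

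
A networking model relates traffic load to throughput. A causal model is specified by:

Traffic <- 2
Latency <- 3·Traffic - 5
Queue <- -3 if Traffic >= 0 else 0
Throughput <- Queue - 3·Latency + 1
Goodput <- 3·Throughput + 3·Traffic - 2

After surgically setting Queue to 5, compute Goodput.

13

do(Queue=5) replaces the equation Queue <- -3 if Traffic >= 0 else 0 with the constant Queue = 5.
Latency = 3·Traffic - 5  [with Traffic=2]  = 1
Throughput = Queue - 3·Latency + 1  [with Queue=5, Latency=1]  = 3
Goodput = 3·Throughput + 3·Traffic - 2  [with Throughput=3, Traffic=2]  = 13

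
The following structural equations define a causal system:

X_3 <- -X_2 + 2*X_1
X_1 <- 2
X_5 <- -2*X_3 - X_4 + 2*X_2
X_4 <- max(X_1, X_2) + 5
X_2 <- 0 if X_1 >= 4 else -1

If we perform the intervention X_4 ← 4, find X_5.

Intervening sets X_4 = 4 and removes its equation (X_4 <- max(X_1, X_2) + 5).
X_2 = 0 if X_1 >= 4 else -1  [with X_1=2]  = -1
X_3 = -X_2 + 2*X_1  [with X_2=-1, X_1=2]  = 5
X_5 = -2*X_3 - X_4 + 2*X_2  [with X_3=5, X_4=4, X_2=-1]  = -16

-16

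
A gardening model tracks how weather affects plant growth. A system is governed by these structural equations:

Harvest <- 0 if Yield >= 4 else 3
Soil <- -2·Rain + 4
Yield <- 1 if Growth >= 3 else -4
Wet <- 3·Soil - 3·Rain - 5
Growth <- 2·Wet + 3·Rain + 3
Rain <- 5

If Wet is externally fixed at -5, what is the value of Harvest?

3

The intervention breaks the incoming arrows to Wet: Wet <- 3·Soil - 3·Rain - 5 no longer applies, and Wet = -5.
Growth = 2·Wet + 3·Rain + 3  [with Wet=-5, Rain=5]  = 8
Yield = 1 if Growth >= 3 else -4  [with Growth=8]  = 1
Harvest = 0 if Yield >= 4 else 3  [with Yield=1]  = 3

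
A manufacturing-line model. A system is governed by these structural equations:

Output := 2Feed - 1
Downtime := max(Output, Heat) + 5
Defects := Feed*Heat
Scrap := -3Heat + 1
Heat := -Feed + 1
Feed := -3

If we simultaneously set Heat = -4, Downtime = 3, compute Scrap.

13

The joint intervention fixes Heat = -4, Downtime = 3, removing each variable's own equation.
Scrap = -3Heat + 1  [with Heat=-4]  = 13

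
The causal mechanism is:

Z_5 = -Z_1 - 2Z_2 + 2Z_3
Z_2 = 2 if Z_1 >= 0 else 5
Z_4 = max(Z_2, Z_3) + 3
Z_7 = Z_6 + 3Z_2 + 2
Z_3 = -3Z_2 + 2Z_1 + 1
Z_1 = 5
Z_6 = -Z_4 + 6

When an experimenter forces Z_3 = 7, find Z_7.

The intervention breaks the incoming arrows to Z_3: Z_3 = -3Z_2 + 2Z_1 + 1 no longer applies, and Z_3 = 7.
Z_2 = 2 if Z_1 >= 0 else 5  [with Z_1=5]  = 2
Z_4 = max(Z_2, Z_3) + 3  [with Z_2=2, Z_3=7]  = 10
Z_6 = -Z_4 + 6  [with Z_4=10]  = -4
Z_7 = Z_6 + 3Z_2 + 2  [with Z_6=-4, Z_2=2]  = 4

4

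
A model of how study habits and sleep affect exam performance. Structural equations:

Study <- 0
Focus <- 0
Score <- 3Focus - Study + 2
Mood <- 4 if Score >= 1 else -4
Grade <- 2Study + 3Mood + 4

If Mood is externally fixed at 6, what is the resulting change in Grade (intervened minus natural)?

Intervening sets Mood = 6 and removes its equation (Mood <- 4 if Score >= 1 else -4).
Grade = 2Study + 3Mood + 4  [with Study=0, Mood=6]  = 22
Without intervention: Score = 3Focus - Study + 2  [with Focus=0, Study=0]  = 2; Mood = 4 if Score >= 1 else -4  [with Score=2]  = 4; Grade = 2Study + 3Mood + 4  [with Study=0, Mood=4]  = 16.
Change = 22 − 16 = 6.

6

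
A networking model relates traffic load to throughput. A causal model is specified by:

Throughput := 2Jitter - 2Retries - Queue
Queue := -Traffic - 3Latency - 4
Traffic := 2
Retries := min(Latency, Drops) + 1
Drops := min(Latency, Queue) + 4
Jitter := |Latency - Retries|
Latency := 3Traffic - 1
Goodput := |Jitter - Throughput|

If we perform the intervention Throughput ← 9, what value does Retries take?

The intervention breaks the incoming arrows to Throughput: Throughput := 2Jitter - 2Retries - Queue no longer applies, and Throughput = 9.
Retries is not downstream of the intervention, so its value is determined by the original equations.
Latency = 3Traffic - 1  [with Traffic=2]  = 5
Queue = -Traffic - 3Latency - 4  [with Traffic=2, Latency=5]  = -21
Drops = min(Latency, Queue) + 4  [with Latency=5, Queue=-21]  = -17
Retries = min(Latency, Drops) + 1  [with Latency=5, Drops=-17]  = -16

-16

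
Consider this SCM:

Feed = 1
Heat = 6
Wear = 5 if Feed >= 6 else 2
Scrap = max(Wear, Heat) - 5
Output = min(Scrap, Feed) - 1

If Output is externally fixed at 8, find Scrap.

The intervention breaks the incoming arrows to Output: Output = min(Scrap, Feed) - 1 no longer applies, and Output = 8.
Since Scrap is not a descendant of the intervened variable, it is unaffected.
Wear = 5 if Feed >= 6 else 2  [with Feed=1]  = 2
Scrap = max(Wear, Heat) - 5  [with Wear=2, Heat=6]  = 1

1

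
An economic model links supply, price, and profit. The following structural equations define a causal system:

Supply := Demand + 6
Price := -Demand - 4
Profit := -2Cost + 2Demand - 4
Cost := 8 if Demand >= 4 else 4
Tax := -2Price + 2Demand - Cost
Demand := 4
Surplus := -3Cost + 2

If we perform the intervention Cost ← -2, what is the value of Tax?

26

Intervening sets Cost = -2 and removes its equation (Cost := 8 if Demand >= 4 else 4).
Price = -Demand - 4  [with Demand=4]  = -8
Tax = -2Price + 2Demand - Cost  [with Price=-8, Demand=4, Cost=-2]  = 26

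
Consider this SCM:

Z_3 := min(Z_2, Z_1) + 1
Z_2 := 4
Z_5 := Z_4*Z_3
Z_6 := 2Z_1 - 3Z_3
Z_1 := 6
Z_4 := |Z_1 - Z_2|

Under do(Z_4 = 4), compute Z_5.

20

Intervening sets Z_4 = 4 and removes its equation (Z_4 := |Z_1 - Z_2|).
Z_3 = min(Z_2, Z_1) + 1  [with Z_2=4, Z_1=6]  = 5
Z_5 = Z_4*Z_3  [with Z_4=4, Z_3=5]  = 20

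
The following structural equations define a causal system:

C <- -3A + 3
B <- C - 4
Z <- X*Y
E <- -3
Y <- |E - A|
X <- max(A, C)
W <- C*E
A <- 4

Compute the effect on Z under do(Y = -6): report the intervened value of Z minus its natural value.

The intervention breaks the incoming arrows to Y: Y <- |E - A| no longer applies, and Y = -6.
C = -3A + 3  [with A=4]  = -9
X = max(A, C)  [with A=4, C=-9]  = 4
Z = X*Y  [with X=4, Y=-6]  = -24
Without intervention: Y = |E - A|  [with E=-3, A=4]  = 7; C = -3A + 3  [with A=4]  = -9; X = max(A, C)  [with A=4, C=-9]  = 4; Z = X*Y  [with X=4, Y=7]  = 28.
Change = -24 − 28 = -52.

-52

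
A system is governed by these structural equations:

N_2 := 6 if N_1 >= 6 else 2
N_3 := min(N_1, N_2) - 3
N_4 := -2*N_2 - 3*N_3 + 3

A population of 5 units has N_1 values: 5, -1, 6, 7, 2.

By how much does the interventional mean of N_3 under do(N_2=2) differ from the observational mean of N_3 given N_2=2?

0.4

The intervention sets N_2=2 in all 5 units regardless of N_1. Recomputing N_3 per unit gives -1, -4, -1, -1, -1; average -1.6.
Observing N_2=2 restricts to units where N_2's equation naturally yields 2: N_1 ∈ {5, -1, 2}. In that subpopulation N_3 = -1, -4, -1, mean -2.
Difference = -1.6 − (-2) = 0.4.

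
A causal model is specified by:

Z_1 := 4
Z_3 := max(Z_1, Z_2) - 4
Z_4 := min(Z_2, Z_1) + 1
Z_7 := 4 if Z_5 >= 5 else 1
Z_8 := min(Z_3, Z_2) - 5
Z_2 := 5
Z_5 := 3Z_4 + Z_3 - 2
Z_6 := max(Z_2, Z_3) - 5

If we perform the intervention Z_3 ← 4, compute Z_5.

17

do(Z_3=4) replaces the equation Z_3 := max(Z_1, Z_2) - 4 with the constant Z_3 = 4.
Z_4 = min(Z_2, Z_1) + 1  [with Z_2=5, Z_1=4]  = 5
Z_5 = 3Z_4 + Z_3 - 2  [with Z_4=5, Z_3=4]  = 17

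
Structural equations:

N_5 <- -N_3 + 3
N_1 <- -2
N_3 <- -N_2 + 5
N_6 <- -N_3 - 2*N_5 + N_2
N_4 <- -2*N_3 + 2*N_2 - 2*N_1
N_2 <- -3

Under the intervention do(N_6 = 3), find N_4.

do(N_6=3) replaces the equation N_6 <- -N_3 - 2*N_5 + N_2 with the constant N_6 = 3.
No directed path runs from N_6 to N_4, so N_4 keeps its natural value.
N_3 = -N_2 + 5  [with N_2=-3]  = 8
N_4 = -2*N_3 + 2*N_2 - 2*N_1  [with N_3=8, N_2=-3, N_1=-2]  = -18

-18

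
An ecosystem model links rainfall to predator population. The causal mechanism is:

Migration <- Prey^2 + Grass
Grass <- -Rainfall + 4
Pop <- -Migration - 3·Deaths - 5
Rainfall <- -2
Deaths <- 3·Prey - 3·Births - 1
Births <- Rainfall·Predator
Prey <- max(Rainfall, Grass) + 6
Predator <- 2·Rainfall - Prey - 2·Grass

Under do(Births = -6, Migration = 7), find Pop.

-171

Under do(Births = -6, Migration = 7), each intervened variable's structural equation is replaced by its fixed value.
Grass = -Rainfall + 4  [with Rainfall=-2]  = 6
Prey = max(Rainfall, Grass) + 6  [with Rainfall=-2, Grass=6]  = 12
Deaths = 3·Prey - 3·Births - 1  [with Prey=12, Births=-6]  = 53
Pop = -Migration - 3·Deaths - 5  [with Migration=7, Deaths=53]  = -171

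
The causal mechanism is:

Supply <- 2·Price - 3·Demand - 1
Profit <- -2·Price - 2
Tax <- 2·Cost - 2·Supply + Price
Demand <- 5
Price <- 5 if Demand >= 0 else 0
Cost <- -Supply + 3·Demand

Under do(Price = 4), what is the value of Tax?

66

do(Price=4) replaces the equation Price <- 5 if Demand >= 0 else 0 with the constant Price = 4.
Supply = 2·Price - 3·Demand - 1  [with Price=4, Demand=5]  = -8
Cost = -Supply + 3·Demand  [with Supply=-8, Demand=5]  = 23
Tax = 2·Cost - 2·Supply + Price  [with Cost=23, Supply=-8, Price=4]  = 66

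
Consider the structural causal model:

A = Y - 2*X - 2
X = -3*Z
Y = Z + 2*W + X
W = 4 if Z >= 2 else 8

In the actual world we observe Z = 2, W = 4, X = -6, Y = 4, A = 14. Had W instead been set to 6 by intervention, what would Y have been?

8

Under do(W=6), the mechanism W = 4 if Z >= 2 else 8 is discarded; W is fixed at 6.
X = -3*Z  [with Z=2]  = -6
Y = Z + 2*W + X  [with Z=2, W=6, X=-6]  = 8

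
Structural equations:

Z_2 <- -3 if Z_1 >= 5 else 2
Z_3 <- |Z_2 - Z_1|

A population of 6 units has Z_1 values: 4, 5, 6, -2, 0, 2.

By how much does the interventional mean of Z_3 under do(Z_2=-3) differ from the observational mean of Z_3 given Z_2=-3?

-3

do(Z_2=-3) breaks Z_2's dependence on Z_1. With Z_2=-3 fixed, Z_3 across the units is 7, 8, 9, 1, 3, 5, mean 5.5.
Conditioning on Z_2=-3 selects the 2 unit(s) with Z_1 ∈ {5, 6}. Their Z_3 values: 8, 9. Mean = 8.5.
Difference = 5.5 − 8.5 = -3.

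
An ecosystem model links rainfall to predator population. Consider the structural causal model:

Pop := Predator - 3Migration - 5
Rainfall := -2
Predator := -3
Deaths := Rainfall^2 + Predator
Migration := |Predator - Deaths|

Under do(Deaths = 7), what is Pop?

-38

do(Deaths=7) replaces the equation Deaths := Rainfall^2 + Predator with the constant Deaths = 7.
Migration = |Predator - Deaths|  [with Predator=-3, Deaths=7]  = 10
Pop = Predator - 3Migration - 5  [with Predator=-3, Migration=10]  = -38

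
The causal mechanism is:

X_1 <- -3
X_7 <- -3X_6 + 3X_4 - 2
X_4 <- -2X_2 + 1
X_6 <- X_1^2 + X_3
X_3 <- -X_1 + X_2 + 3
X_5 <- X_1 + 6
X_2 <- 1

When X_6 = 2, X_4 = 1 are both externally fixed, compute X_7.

-5

Under do(X_6 = 2, X_4 = 1), each intervened variable's structural equation is replaced by its fixed value.
X_7 = -3X_6 + 3X_4 - 2  [with X_6=2, X_4=1]  = -5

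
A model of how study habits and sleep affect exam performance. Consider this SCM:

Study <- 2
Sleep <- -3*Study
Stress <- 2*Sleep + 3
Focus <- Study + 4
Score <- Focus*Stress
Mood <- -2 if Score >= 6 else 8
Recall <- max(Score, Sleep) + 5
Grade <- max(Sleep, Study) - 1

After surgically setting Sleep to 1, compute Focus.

6

Under do(Sleep=1), the mechanism Sleep <- -3*Study is discarded; Sleep is fixed at 1.
Since Focus is not a descendant of the intervened variable, it is unaffected.
Focus = Study + 4  [with Study=2]  = 6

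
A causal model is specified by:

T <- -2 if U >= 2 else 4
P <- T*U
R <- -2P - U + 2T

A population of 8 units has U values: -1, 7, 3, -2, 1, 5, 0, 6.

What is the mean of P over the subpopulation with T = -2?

Conditioning on T=-2 selects the 4 unit(s) with U ∈ {7, 3, 5, 6}. Their P values: -14, -6, -10, -12. Mean = -10.5.

-10.5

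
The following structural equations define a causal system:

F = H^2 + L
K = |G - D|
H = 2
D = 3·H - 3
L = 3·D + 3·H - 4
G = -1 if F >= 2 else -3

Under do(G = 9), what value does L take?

do(G=9) replaces the equation G = -1 if F >= 2 else -3 with the constant G = 9.
L is not downstream of the intervention, so its value is determined by the original equations.
D = 3·H - 3  [with H=2]  = 3
L = 3·D + 3·H - 4  [with D=3, H=2]  = 11

11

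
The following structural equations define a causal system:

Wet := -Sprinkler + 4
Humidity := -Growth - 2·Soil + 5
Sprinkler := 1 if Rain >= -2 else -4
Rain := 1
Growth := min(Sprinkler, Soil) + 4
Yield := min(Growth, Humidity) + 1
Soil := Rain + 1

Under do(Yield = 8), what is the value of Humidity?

-4

Intervening sets Yield = 8 and removes its equation (Yield := min(Growth, Humidity) + 1).
Since Humidity is not a descendant of the intervened variable, it is unaffected.
Sprinkler = 1 if Rain >= -2 else -4  [with Rain=1]  = 1
Soil = Rain + 1  [with Rain=1]  = 2
Growth = min(Sprinkler, Soil) + 4  [with Sprinkler=1, Soil=2]  = 5
Humidity = -Growth - 2·Soil + 5  [with Growth=5, Soil=2]  = -4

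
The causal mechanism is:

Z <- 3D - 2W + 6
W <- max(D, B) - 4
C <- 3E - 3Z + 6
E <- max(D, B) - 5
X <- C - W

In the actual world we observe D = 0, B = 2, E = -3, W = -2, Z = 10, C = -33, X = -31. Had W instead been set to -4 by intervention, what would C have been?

Under do(W=-4), the mechanism W <- max(D, B) - 4 is discarded; W is fixed at -4.
E = max(D, B) - 5  [with D=0, B=2]  = -3
Z = 3D - 2W + 6  [with D=0, W=-4]  = 14
C = 3E - 3Z + 6  [with E=-3, Z=14]  = -45

-45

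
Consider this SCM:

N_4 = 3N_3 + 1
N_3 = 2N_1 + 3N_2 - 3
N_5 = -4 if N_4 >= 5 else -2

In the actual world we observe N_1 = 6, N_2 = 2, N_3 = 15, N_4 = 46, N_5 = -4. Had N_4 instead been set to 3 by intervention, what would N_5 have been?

-2

Intervening sets N_4 = 3 and removes its equation (N_4 = 3N_3 + 1).
N_5 = -4 if N_4 >= 5 else -2  [with N_4=3]  = -2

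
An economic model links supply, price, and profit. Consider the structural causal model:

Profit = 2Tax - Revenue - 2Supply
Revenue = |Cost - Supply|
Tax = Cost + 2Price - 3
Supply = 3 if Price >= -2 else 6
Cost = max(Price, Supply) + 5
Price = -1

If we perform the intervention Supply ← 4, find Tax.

do(Supply=4) replaces the equation Supply = 3 if Price >= -2 else 6 with the constant Supply = 4.
Cost = max(Price, Supply) + 5  [with Price=-1, Supply=4]  = 9
Tax = Cost + 2Price - 3  [with Cost=9, Price=-1]  = 4

4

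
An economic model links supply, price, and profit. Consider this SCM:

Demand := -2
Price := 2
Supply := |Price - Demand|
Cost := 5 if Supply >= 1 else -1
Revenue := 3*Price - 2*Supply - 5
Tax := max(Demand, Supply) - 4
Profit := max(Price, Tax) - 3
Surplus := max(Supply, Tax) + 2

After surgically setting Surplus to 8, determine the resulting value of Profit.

Intervening sets Surplus = 8 and removes its equation (Surplus := max(Supply, Tax) + 2).
Since Profit is not a descendant of the intervened variable, it is unaffected.
Supply = |Price - Demand|  [with Price=2, Demand=-2]  = 4
Tax = max(Demand, Supply) - 4  [with Demand=-2, Supply=4]  = 0
Profit = max(Price, Tax) - 3  [with Price=2, Tax=0]  = -1

-1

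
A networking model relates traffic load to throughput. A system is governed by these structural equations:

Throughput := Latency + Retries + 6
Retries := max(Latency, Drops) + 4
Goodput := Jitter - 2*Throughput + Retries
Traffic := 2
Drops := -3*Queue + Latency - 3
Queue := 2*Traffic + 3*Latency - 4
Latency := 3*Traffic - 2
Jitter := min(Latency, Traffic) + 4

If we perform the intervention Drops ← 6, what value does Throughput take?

The intervention breaks the incoming arrows to Drops: Drops := -3*Queue + Latency - 3 no longer applies, and Drops = 6.
Latency = 3*Traffic - 2  [with Traffic=2]  = 4
Retries = max(Latency, Drops) + 4  [with Latency=4, Drops=6]  = 10
Throughput = Latency + Retries + 6  [with Latency=4, Retries=10]  = 20

20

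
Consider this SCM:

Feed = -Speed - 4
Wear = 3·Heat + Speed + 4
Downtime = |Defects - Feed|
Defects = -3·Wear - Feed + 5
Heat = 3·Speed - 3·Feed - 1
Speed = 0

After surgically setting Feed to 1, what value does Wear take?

Under do(Feed=1), the mechanism Feed = -Speed - 4 is discarded; Feed is fixed at 1.
Heat = 3·Speed - 3·Feed - 1  [with Speed=0, Feed=1]  = -4
Wear = 3·Heat + Speed + 4  [with Heat=-4, Speed=0]  = -8

-8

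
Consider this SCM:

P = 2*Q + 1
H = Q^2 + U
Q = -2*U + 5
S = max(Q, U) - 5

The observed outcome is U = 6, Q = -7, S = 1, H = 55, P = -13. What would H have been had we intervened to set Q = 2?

Under do(Q=2), the mechanism Q = -2*U + 5 is discarded; Q is fixed at 2.
H = Q^2 + U  [with Q=2, U=6]  = 10

10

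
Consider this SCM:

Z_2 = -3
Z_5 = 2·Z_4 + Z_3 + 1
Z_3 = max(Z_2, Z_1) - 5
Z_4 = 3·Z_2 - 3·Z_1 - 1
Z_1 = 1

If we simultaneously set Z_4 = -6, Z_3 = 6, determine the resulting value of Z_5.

-5

The joint intervention fixes Z_4 = -6, Z_3 = 6, removing each variable's own equation.
Z_5 = 2·Z_4 + Z_3 + 1  [with Z_4=-6, Z_3=6]  = -5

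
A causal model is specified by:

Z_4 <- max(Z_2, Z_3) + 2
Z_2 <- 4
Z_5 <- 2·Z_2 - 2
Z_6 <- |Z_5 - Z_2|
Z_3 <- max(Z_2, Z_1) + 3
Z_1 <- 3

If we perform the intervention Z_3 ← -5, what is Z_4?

The intervention breaks the incoming arrows to Z_3: Z_3 <- max(Z_2, Z_1) + 3 no longer applies, and Z_3 = -5.
Z_4 = max(Z_2, Z_3) + 2  [with Z_2=4, Z_3=-5]  = 6

6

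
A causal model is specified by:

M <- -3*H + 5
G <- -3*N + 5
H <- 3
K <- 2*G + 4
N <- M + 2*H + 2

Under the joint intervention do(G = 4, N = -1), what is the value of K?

12

The joint intervention fixes G = 4, N = -1, removing each variable's own equation.
K = 2*G + 4  [with G=4]  = 12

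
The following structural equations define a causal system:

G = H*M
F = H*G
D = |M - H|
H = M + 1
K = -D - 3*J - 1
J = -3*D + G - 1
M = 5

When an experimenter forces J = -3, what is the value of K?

Under do(J=-3), the mechanism J = -3*D + G - 1 is discarded; J is fixed at -3.
H = M + 1  [with M=5]  = 6
D = |M - H|  [with M=5, H=6]  = 1
K = -D - 3*J - 1  [with D=1, J=-3]  = 7

7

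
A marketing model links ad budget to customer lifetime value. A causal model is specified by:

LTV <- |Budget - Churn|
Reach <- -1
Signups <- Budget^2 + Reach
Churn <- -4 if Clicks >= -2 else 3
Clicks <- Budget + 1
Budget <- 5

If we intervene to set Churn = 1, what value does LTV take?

4

The intervention breaks the incoming arrows to Churn: Churn <- -4 if Clicks >= -2 else 3 no longer applies, and Churn = 1.
LTV = |Budget - Churn|  [with Budget=5, Churn=1]  = 4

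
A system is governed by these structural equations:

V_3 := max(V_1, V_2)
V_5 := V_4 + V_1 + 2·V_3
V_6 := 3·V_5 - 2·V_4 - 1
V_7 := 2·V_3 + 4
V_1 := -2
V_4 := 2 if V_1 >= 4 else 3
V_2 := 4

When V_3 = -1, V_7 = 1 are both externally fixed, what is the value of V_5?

-1

Setting V_3 = -1, V_7 = 1 by intervention discards those variables' equations.
V_4 = 2 if V_1 >= 4 else 3  [with V_1=-2]  = 3
V_5 = V_4 + V_1 + 2·V_3  [with V_4=3, V_1=-2, V_3=-1]  = -1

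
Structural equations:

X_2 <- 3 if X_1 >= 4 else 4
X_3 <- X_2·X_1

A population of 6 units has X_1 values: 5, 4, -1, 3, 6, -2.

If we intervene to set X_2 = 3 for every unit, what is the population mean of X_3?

7.5

Every unit gets X_2=3 under the intervention. X_3 values become 15, 12, -3, 9, 18, -6; E[X_3|do(X_2=3)] = 7.5.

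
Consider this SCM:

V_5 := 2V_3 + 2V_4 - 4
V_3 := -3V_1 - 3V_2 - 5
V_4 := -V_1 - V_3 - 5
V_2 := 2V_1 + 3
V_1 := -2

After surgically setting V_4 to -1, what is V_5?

Intervening sets V_4 = -1 and removes its equation (V_4 := -V_1 - V_3 - 5).
V_2 = 2V_1 + 3  [with V_1=-2]  = -1
V_3 = -3V_1 - 3V_2 - 5  [with V_1=-2, V_2=-1]  = 4
V_5 = 2V_3 + 2V_4 - 4  [with V_3=4, V_4=-1]  = 2

2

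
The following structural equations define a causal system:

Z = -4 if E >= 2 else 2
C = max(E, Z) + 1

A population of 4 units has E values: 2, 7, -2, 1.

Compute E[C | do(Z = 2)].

4.25

do(Z=2) breaks Z's dependence on E. With Z=2 fixed, C across the units is 3, 8, 3, 3, mean 4.25.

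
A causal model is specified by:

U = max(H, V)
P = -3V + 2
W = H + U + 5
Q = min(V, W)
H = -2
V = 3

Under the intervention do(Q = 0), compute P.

-7

The intervention breaks the incoming arrows to Q: Q = min(V, W) no longer applies, and Q = 0.
Since P is not a descendant of the intervened variable, it is unaffected.
P = -3V + 2  [with V=3]  = -7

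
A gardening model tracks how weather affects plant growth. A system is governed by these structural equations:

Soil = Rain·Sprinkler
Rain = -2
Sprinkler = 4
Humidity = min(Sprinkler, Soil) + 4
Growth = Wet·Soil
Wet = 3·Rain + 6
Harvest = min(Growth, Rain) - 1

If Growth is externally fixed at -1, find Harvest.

Under do(Growth=-1), the mechanism Growth = Wet·Soil is discarded; Growth is fixed at -1.
Harvest = min(Growth, Rain) - 1  [with Growth=-1, Rain=-2]  = -3

-3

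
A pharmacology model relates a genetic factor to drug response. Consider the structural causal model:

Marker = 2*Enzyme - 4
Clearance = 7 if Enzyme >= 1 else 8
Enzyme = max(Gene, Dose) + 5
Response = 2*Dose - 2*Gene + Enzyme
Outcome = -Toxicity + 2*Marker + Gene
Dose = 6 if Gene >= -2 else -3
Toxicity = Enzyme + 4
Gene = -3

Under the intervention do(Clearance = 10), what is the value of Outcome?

-9

do(Clearance=10) replaces the equation Clearance = 7 if Enzyme >= 1 else 8 with the constant Clearance = 10.
Outcome is not downstream of the intervention, so its value is determined by the original equations.
Dose = 6 if Gene >= -2 else -3  [with Gene=-3]  = -3
Enzyme = max(Gene, Dose) + 5  [with Gene=-3, Dose=-3]  = 2
Marker = 2*Enzyme - 4  [with Enzyme=2]  = 0
Toxicity = Enzyme + 4  [with Enzyme=2]  = 6
Outcome = -Toxicity + 2*Marker + Gene  [with Toxicity=6, Marker=0, Gene=-3]  = -9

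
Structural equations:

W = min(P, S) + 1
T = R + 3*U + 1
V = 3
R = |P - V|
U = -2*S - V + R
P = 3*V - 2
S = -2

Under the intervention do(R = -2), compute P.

Under do(R=-2), the mechanism R = |P - V| is discarded; R is fixed at -2.
Since P is not a descendant of the intervened variable, it is unaffected.
P = 3*V - 2  [with V=3]  = 7

7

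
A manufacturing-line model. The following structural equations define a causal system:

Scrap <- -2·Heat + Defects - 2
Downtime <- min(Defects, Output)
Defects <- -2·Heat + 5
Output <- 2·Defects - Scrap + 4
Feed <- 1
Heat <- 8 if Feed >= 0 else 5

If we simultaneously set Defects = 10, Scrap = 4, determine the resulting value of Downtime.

Setting Defects = 10, Scrap = 4 by intervention discards those variables' equations.
Output = 2·Defects - Scrap + 4  [with Defects=10, Scrap=4]  = 20
Downtime = min(Defects, Output)  [with Defects=10, Output=20]  = 10

10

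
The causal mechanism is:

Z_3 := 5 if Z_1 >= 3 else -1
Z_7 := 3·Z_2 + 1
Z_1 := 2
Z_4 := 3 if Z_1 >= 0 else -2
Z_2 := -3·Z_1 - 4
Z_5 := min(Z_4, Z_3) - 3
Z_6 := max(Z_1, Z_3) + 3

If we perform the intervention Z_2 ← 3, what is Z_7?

Under do(Z_2=3), the mechanism Z_2 := -3·Z_1 - 4 is discarded; Z_2 is fixed at 3.
Z_7 = 3·Z_2 + 1  [with Z_2=3]  = 10

10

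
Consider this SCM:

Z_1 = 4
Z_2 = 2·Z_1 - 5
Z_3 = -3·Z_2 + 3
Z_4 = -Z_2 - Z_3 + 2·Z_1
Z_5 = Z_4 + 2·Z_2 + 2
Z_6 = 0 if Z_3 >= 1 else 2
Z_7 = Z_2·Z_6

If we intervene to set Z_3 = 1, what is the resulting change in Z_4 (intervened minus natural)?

-7

The intervention breaks the incoming arrows to Z_3: Z_3 = -3·Z_2 + 3 no longer applies, and Z_3 = 1.
Z_2 = 2·Z_1 - 5  [with Z_1=4]  = 3
Z_4 = -Z_2 - Z_3 + 2·Z_1  [with Z_2=3, Z_3=1, Z_1=4]  = 4
Without intervention: Z_2 = 2·Z_1 - 5  [with Z_1=4]  = 3; Z_3 = -3·Z_2 + 3  [with Z_2=3]  = -6; Z_4 = -Z_2 - Z_3 + 2·Z_1  [with Z_2=3, Z_3=-6, Z_1=4]  = 11.
Change = 4 − 11 = -7.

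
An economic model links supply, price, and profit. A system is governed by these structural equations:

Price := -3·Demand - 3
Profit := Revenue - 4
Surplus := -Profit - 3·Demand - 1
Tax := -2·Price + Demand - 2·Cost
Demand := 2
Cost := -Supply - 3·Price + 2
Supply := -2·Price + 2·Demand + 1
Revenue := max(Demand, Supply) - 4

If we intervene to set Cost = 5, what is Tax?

Under do(Cost=5), the mechanism Cost := -Supply - 3·Price + 2 is discarded; Cost is fixed at 5.
Price = -3·Demand - 3  [with Demand=2]  = -9
Tax = -2·Price + Demand - 2·Cost  [with Price=-9, Demand=2, Cost=5]  = 10

10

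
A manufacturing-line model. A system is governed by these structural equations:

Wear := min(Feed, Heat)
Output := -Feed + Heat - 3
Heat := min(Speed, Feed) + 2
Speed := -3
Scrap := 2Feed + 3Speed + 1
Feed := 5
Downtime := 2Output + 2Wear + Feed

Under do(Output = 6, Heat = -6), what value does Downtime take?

Under do(Output = 6, Heat = -6), each intervened variable's structural equation is replaced by its fixed value.
Wear = min(Feed, Heat)  [with Feed=5, Heat=-6]  = -6
Downtime = 2Output + 2Wear + Feed  [with Output=6, Wear=-6, Feed=5]  = 5

5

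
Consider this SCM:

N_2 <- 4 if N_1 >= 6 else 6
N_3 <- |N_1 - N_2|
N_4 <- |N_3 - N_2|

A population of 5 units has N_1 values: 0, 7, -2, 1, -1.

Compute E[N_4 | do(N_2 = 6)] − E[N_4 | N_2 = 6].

0.8

Under do(N_2=6), N_2's equation is replaced by N_2=6 for every unit. Per-unit N_4: 0, 5, 2, 1, 1. Mean = 1.8.
E[N_4|N_2=6] averages over only the 4 units with N_2=6 (N_1 = 0, -2, 1, -1): N_4 = 0, 2, 1, 1, mean 1.
Difference = 1.8 − 1 = 0.8.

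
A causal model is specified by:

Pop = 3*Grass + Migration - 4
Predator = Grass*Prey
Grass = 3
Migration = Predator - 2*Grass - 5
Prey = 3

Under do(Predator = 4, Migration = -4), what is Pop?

Setting Predator = 4, Migration = -4 by intervention discards those variables' equations.
Pop = 3*Grass + Migration - 4  [with Grass=3, Migration=-4]  = 1

1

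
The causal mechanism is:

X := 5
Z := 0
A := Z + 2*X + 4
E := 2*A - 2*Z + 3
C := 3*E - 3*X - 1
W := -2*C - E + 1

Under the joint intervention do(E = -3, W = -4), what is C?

Setting E = -3, W = -4 by intervention discards those variables' equations.
C = 3*E - 3*X - 1  [with E=-3, X=5]  = -25

-25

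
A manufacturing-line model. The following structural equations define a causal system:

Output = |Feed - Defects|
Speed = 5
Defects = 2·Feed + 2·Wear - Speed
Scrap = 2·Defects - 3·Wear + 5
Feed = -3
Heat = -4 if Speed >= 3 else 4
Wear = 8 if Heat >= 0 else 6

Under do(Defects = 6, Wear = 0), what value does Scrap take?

Setting Defects = 6, Wear = 0 by intervention discards those variables' equations.
Scrap = 2·Defects - 3·Wear + 5  [with Defects=6, Wear=0]  = 17

17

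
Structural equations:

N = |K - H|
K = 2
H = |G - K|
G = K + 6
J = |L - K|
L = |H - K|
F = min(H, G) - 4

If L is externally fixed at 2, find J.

Intervening sets L = 2 and removes its equation (L = |H - K|).
J = |L - K|  [with L=2, K=2]  = 0

0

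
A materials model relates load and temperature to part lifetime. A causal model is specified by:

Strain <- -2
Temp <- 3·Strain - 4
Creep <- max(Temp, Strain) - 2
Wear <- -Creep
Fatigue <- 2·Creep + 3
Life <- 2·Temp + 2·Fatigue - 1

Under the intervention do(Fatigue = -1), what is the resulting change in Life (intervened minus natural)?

The intervention breaks the incoming arrows to Fatigue: Fatigue <- 2·Creep + 3 no longer applies, and Fatigue = -1.
Temp = 3·Strain - 4  [with Strain=-2]  = -10
Life = 2·Temp + 2·Fatigue - 1  [with Temp=-10, Fatigue=-1]  = -23
Without intervention: Temp = 3·Strain - 4  [with Strain=-2]  = -10; Creep = max(Temp, Strain) - 2  [with Temp=-10, Strain=-2]  = -4; Fatigue = 2·Creep + 3  [with Creep=-4]  = -5; Life = 2·Temp + 2·Fatigue - 1  [with Temp=-10, Fatigue=-5]  = -31.
Change = -23 − (-31) = 8.

8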